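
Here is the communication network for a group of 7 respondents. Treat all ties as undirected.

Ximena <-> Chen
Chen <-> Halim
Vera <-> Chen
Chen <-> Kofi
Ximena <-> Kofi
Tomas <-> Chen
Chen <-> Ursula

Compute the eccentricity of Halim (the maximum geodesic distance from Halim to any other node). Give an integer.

Distances from Halim: Chen:1, Kofi:2, Tomas:2, Ursula:2, Vera:2, Ximena:2.
The largest is 2 (to Ximena, Kofi, Vera, Tomas, and Ursula), so the eccentricity of Halim is 2.

2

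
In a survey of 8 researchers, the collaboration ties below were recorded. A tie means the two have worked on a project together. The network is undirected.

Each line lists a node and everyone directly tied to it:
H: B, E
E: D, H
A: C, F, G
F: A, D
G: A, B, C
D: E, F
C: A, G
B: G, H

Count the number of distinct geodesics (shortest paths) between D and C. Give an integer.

The shortest distance is 3, and the only length-3 path is D–F–A–C. So there is exactly 1 shortest path.

1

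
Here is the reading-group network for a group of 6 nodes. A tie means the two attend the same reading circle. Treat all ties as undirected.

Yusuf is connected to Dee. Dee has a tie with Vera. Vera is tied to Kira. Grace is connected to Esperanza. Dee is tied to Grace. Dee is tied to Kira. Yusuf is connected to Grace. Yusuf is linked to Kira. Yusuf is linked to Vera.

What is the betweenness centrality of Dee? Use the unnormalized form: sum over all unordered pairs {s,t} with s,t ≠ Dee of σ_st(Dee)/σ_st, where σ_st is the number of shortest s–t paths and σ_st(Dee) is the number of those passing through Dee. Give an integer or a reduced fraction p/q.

Pairs whose geodesics pass through Dee — Kira–Esperanza: 1/2; Kira–Grace: 1/2; Vera–Esperanza: 1/2; Vera–Grace: 1/2.
All other pairs contribute 0.
Summing the contributions gives betweenness(Dee) = 2.

2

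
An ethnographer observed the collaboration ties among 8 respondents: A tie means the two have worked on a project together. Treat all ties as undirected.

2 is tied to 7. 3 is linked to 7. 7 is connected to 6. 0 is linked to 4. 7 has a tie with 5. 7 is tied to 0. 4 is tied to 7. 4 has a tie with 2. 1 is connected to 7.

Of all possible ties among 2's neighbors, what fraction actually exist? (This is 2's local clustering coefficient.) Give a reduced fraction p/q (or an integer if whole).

2's neighbors: 4 and 7 (k = 2).
Possible neighbor pairs: C(2,2) = 1. Edges among them: 4–7 → e = 1.
Clustering(2) = 1/1.

1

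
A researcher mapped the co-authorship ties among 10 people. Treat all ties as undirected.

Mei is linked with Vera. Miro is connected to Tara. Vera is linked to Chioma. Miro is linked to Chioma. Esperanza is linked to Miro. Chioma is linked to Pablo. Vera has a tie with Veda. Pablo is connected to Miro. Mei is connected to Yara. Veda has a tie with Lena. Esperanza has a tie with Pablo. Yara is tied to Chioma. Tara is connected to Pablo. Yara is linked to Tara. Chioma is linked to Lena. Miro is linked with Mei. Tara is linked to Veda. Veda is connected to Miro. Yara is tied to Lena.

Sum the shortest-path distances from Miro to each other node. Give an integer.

Distances from Miro: Chioma:1, Esperanza:1, Lena:2, Mei:1, Pablo:1, Tara:1, Veda:1, Vera:2, Yara:2.
Sum = 1 + 1 + 2 + 1 + 1 + 1 + 1 + 2 + 2 = 12.

12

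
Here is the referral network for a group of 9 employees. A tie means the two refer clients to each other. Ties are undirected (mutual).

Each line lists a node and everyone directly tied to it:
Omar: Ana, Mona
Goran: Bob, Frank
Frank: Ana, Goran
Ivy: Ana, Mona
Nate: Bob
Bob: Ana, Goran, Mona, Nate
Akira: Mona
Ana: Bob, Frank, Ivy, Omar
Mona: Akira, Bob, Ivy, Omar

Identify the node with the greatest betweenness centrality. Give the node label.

Unnormalized betweenness of each node: Akira:0, Ana:25/3, Bob:25/2, Frank:7/6, Goran:3/2, Ivy:7/6, Mona:61/6, Nate:0, Omar:7/6.
Bob has the largest value, 25/2, making it the main broker — the node through which the most shortest paths run.

Bob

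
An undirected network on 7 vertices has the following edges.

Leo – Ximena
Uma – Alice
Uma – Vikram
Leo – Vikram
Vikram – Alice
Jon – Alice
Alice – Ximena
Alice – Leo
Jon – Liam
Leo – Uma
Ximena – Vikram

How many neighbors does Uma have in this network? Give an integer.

3

Uma is directly tied to Alice, Leo, and Vikram. That is 3 neighbors, so the degree of Uma is 3.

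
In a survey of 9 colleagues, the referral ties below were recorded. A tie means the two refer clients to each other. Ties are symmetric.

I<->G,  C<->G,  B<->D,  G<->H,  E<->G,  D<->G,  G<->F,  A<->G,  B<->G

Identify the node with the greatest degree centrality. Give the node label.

Degrees — A:1, B:2, C:1, D:2, E:1, F:1, G:8, H:1, I:1.
The maximum is 8, attained only by G.

G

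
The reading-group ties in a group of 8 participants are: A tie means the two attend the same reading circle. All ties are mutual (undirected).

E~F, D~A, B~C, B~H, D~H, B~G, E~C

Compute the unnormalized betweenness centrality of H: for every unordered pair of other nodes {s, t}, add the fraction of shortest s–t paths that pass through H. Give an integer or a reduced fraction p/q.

Pairs whose geodesics pass through H — E–A: 1; E–D: 1; A–B: 1; A–G: 1; A–F: 1; A–C: 1; B–D: 1; G–D: 1; F–D: 1; D–C: 1.
All other pairs contribute 0.
Summing the contributions gives betweenness(H) = 10.

10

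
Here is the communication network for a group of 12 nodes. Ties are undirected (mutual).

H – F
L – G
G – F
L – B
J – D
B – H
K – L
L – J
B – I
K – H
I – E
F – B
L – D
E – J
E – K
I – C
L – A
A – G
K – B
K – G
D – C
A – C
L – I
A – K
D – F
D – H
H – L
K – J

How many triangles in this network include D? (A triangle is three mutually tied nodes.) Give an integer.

D's neighbors: C, F, H, J, and L.
Neighbor pairs that are themselves tied: D–F–H; D–H–L; D–J–L. Each forms one triangle with D, for 3 in total.

3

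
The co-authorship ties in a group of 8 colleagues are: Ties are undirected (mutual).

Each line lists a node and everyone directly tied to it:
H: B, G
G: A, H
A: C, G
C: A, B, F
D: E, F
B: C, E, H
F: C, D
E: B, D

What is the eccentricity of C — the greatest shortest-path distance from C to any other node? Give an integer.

Distances from C: A:1, B:1, D:2, E:2, F:1, G:2, H:2.
The largest is 2 (to H, E, D, and G), so the eccentricity of C is 2.

2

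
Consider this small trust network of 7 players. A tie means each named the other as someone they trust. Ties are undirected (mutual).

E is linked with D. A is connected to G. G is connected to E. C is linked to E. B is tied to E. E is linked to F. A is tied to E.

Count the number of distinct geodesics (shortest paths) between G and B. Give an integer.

The shortest distance is 2, and the only length-2 path is G–E–B. So there is exactly 1 shortest path.

1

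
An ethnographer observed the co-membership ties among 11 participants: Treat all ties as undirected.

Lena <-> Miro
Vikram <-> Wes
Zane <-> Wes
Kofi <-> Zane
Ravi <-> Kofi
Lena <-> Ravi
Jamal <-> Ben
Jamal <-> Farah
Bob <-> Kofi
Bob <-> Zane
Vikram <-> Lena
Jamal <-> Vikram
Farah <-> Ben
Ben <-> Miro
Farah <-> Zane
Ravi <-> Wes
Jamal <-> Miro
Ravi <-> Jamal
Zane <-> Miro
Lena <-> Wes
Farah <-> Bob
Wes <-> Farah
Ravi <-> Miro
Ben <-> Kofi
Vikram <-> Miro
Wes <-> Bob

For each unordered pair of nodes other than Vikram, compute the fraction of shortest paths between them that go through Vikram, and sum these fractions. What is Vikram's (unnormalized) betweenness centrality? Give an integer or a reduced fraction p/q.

11/12

Pairs whose geodesics pass through Vikram — Lena–Jamal: 1/3; Wes–Miro: 1/4; Wes–Jamal: 1/3.
All other pairs contribute 0.
Summing the contributions gives betweenness(Vikram) = 11/12.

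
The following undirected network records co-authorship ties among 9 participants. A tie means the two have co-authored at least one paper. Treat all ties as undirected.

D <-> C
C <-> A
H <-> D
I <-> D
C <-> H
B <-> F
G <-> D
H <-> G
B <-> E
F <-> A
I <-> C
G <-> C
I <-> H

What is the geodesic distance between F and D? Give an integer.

3

One shortest route is F – A – C – D, which uses 3 edges, and at distance 2 from F we only reach {C, E}, which does not include D. So d(F,D) = 3.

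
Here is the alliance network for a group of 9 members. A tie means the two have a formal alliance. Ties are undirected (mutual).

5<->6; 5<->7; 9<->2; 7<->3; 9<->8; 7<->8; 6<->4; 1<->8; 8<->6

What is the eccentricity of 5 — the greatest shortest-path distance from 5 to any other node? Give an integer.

Distances from 5: 1:3, 2:4, 3:2, 4:2, 6:1, 7:1, 8:2, 9:3.
The largest is 4 (to 2), so the eccentricity of 5 is 4.

4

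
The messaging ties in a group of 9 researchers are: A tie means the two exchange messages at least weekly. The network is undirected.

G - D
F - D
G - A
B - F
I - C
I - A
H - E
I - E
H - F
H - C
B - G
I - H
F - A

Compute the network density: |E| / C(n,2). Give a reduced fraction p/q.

13/36

There are 13 edges and 9 nodes, so the maximum possible is C(9,2) = 36.
Density = 13/36.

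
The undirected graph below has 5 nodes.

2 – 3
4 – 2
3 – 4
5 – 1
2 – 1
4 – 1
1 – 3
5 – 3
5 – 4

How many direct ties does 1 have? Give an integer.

4

1 is directly tied to 2, 3, 4, and 5. That is 4 neighbors, so the degree of 1 is 4.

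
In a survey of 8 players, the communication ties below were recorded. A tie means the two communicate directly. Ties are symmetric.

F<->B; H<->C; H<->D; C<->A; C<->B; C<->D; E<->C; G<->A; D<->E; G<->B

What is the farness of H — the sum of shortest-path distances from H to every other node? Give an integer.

14

Distances from H: A:2, B:2, C:1, D:1, E:2, F:3, G:3.
Sum = 2 + 2 + 1 + 1 + 2 + 3 + 3 = 14.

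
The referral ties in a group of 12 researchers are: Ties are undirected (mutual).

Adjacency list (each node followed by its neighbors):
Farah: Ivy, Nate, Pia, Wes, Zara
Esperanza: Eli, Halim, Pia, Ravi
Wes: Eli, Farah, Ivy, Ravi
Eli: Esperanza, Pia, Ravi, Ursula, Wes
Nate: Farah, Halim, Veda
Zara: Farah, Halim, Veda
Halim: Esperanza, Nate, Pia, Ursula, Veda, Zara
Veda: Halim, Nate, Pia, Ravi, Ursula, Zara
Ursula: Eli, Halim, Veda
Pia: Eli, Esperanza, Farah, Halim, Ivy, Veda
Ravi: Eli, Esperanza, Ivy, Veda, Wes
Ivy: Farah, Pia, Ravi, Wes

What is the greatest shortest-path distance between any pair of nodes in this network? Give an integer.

Eccentricity of each node (its greatest distance to any other): Eli:3, Esperanza:2, Farah:3, Halim:3, Ivy:3, Nate:3, Pia:2, Ravi:2, Ursula:3, Veda:2, Wes:3, Zara:3.
The maximum eccentricity is 3, realized for instance by the pair Wes–Halim via Wes – Farah – Zara – Halim. So the diameter is 3.

3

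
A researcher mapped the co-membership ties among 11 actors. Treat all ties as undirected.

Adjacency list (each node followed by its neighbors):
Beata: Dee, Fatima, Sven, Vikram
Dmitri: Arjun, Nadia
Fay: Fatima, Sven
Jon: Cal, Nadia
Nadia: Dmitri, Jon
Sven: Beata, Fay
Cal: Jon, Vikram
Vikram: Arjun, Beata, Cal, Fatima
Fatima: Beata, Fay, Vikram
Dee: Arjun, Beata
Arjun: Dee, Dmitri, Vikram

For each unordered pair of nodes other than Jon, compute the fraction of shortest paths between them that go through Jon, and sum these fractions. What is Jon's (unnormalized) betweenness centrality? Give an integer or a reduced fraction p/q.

Pairs whose geodesics pass through Jon — Fay–Nadia: 1/2; Fatima–Nadia: 1/2; Vikram–Nadia: 1/2; Cal–Nadia: 1; Cal–Dmitri: 1/2; Nadia–Beata: 1/3; Nadia–Sven: 1/3.
All other pairs contribute 0.
Summing the contributions gives betweenness(Jon) = 11/3.

11/3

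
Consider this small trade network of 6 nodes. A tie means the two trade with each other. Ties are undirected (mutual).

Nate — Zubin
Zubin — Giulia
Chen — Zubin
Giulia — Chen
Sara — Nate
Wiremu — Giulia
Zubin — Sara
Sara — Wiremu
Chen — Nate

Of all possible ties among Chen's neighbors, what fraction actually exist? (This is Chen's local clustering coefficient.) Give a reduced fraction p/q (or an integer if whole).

2/3

Chen's neighbors: Giulia, Nate, and Zubin (k = 3).
Possible neighbor pairs: C(3,2) = 3. Edges among them: Giulia–Zubin, Nate–Zubin → e = 2.
Clustering(Chen) = 2/3.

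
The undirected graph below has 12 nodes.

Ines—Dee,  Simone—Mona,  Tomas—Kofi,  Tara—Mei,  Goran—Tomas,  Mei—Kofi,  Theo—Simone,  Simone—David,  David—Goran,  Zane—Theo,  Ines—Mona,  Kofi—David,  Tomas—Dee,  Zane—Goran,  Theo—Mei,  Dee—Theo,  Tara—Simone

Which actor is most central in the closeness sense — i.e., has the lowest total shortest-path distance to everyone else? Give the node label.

Farness (sum of distances to all others) for each node — David:21, Dee:21, Goran:23, Ines:26, Kofi:22, Mei:22, Mona:25, Simone:19, Tara:25, Theo:18, Tomas:22, Zane:24.
The smallest farness is 18, for Theo, so Theo has the highest closeness.

Theo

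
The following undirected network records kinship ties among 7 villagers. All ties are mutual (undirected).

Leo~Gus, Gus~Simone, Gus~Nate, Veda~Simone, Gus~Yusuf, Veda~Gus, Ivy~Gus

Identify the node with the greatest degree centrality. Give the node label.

Gus

Degrees — Gus:6, Ivy:1, Leo:1, Nate:1, Simone:2, Veda:2, Yusuf:1.
The maximum is 6, attained only by Gus.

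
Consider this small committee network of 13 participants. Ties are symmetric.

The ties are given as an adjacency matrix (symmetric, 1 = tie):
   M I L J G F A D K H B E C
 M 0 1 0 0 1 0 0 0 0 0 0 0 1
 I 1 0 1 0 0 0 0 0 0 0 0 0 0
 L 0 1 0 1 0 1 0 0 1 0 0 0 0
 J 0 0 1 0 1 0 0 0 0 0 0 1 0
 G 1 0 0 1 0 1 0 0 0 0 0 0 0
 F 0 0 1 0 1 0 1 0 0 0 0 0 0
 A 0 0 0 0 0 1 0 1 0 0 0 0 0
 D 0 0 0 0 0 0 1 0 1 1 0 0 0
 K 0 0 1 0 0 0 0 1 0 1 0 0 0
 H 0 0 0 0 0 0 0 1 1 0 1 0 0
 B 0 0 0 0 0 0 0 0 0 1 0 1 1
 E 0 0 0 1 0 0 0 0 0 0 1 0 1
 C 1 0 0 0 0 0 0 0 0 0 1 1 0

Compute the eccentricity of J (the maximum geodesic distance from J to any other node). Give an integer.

3

Distances from J: A:3, B:2, C:2, D:3, E:1, F:2, G:1, H:3, I:2, K:2, L:1, M:2.
The largest is 3 (to H, D, and A), so the eccentricity of J is 3.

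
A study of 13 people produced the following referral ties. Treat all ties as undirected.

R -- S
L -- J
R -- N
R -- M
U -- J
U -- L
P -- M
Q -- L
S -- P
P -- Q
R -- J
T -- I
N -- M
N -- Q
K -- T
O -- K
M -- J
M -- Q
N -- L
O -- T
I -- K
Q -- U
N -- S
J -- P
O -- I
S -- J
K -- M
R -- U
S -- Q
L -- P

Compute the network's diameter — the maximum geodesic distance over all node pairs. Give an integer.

4

Eccentricity of each node (its greatest distance to any other): I:4, J:3, K:3, L:4, M:2, N:3, O:4, P:3, Q:3, R:3, S:4, T:4, U:4.
The maximum eccentricity is 4, realized for instance by the pair T–U via T – K – M – R – U. So the diameter is 4.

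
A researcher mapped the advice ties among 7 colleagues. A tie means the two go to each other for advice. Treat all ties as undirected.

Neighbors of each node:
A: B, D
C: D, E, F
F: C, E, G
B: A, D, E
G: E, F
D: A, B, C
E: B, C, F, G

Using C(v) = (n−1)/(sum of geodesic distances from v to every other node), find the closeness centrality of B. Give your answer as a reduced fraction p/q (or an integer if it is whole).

2/3

Distances from B: A:1, C:2, D:1, E:1, F:2, G:2. Sum = 9.
n = 7, so closeness = 6/9 = 2/3.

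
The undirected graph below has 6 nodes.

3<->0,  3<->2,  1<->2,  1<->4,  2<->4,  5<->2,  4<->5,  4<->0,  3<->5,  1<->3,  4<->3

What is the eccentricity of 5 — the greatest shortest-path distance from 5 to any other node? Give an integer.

Distances from 5: 0:2, 1:2, 2:1, 3:1, 4:1.
The largest is 2 (to 0 and 1), so the eccentricity of 5 is 2.

2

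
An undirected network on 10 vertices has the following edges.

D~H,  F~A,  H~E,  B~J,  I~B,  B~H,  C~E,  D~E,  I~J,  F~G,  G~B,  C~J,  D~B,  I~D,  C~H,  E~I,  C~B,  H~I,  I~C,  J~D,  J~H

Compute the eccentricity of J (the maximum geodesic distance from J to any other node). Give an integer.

Distances from J: A:4, B:1, C:1, D:1, E:2, F:3, G:2, H:1, I:1.
The largest is 4 (to A), so the eccentricity of J is 4.

4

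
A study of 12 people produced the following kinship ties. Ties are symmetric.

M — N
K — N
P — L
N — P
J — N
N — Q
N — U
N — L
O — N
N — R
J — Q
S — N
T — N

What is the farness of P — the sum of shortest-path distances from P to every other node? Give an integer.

Distances from P: J:2, K:2, L:1, M:2, N:1, O:2, Q:2, R:2, S:2, T:2, U:2.
Sum = 2 + 2 + 1 + 2 + 1 + 2 + 2 + 2 + 2 + 2 + 2 = 20.

20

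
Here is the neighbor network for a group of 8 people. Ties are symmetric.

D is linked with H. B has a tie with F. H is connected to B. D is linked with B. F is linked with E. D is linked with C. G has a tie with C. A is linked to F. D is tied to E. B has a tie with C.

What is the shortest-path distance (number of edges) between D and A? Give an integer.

One shortest route is D – B – F – A, which uses 3 edges, and at distance 2 from D we only reach {F, G}, which does not include A. So d(D,A) = 3.

3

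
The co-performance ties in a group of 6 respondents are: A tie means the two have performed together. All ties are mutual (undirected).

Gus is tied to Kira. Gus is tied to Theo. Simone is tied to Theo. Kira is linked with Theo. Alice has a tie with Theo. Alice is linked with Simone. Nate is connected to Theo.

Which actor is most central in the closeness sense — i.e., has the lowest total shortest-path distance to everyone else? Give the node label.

Farness (sum of distances to all others) for each node — Alice:8, Gus:8, Kira:8, Nate:9, Simone:8, Theo:5.
The smallest farness is 5, for Theo, so Theo has the highest closeness.

Theo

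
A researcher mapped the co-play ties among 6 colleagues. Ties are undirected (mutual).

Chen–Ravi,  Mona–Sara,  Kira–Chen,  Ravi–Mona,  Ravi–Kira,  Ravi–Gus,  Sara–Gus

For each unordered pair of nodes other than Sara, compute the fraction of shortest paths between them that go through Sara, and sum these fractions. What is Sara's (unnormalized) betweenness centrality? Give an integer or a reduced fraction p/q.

1/2

Pairs whose geodesics pass through Sara — Gus–Mona: 1/2.
All other pairs contribute 0.
Summing the contributions gives betweenness(Sara) = 1/2.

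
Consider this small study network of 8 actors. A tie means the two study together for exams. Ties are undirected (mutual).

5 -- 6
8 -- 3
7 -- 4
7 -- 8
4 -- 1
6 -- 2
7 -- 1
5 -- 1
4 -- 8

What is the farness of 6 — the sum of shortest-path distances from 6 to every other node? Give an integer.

Distances from 6: 1:2, 2:1, 3:5, 4:3, 5:1, 7:3, 8:4.
Sum = 2 + 1 + 5 + 3 + 1 + 3 + 4 = 19.

19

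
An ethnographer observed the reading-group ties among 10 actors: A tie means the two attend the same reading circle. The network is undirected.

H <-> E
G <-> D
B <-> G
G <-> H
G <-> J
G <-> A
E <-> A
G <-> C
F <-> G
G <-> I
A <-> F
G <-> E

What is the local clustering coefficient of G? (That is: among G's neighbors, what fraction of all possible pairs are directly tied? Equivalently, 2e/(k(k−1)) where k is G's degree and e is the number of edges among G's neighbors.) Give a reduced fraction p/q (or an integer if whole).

G's neighbors: A, B, C, D, E, F, H, I, and J (k = 9).
Possible neighbor pairs: C(9,2) = 36. Edges among them: A–E, A–F, E–H → e = 3.
Clustering(G) = 3/36 = 1/12.

1/12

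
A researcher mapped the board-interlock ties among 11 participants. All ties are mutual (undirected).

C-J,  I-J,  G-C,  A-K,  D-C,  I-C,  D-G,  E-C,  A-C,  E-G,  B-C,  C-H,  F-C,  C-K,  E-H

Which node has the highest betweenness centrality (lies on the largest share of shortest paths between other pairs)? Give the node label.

Unnormalized betweenness of each node: A:0, B:0, C:39, D:0, E:1/2, F:0, G:1/2, H:0, I:0, J:0, K:0.
C has the largest value, 39, making it the main broker — the node through which the most shortest paths run.

C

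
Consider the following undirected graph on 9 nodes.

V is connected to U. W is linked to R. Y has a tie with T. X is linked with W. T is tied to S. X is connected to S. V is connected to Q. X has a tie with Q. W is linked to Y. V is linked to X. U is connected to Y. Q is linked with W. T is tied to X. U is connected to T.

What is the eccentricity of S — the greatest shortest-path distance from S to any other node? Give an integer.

3

Distances from S: Q:2, R:3, T:1, U:2, V:2, W:2, X:1, Y:2.
The largest is 3 (to R), so the eccentricity of S is 3.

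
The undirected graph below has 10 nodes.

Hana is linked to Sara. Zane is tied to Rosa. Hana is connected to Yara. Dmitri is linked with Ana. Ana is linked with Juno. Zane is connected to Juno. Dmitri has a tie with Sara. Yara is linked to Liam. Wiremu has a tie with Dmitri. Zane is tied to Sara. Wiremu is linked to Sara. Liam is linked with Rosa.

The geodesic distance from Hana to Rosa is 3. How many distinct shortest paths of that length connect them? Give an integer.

2

The shortest distance is 3. The length-3 paths are: Hana–Sara–Zane–Rosa; Hana–Yara–Liam–Rosa.
That gives 2 distinct shortest paths.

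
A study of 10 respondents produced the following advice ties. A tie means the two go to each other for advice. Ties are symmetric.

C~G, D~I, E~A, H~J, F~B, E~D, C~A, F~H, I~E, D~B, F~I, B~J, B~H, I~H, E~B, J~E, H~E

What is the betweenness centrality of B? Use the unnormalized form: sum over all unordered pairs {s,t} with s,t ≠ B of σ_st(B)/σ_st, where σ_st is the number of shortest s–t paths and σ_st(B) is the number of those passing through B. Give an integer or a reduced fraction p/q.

19/6

Pairs whose geodesics pass through B — G–F: 1/3; A–F: 1/3; C–F: 1/3; D–H: 1/3; D–J: 1/2; D–F: 1/2; E–F: 1/3; J–F: 1/2.
All other pairs contribute 0.
Summing the contributions gives betweenness(B) = 19/6.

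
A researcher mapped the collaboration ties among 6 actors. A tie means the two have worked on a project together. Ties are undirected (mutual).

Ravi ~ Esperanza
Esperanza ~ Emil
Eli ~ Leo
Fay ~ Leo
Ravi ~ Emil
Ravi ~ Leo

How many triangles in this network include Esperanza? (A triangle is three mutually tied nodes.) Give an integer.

1

Esperanza's neighbors: Emil and Ravi.
Neighbor pairs that are themselves tied: Esperanza–Emil–Ravi. Each forms one triangle with Esperanza, for 1 in total.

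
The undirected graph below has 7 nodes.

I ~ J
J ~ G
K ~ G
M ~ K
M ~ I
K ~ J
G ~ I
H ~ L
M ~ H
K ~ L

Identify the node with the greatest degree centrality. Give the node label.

K

Degrees — G:3, H:2, I:3, J:3, K:4, L:2, M:3.
The maximum is 4, attained only by K.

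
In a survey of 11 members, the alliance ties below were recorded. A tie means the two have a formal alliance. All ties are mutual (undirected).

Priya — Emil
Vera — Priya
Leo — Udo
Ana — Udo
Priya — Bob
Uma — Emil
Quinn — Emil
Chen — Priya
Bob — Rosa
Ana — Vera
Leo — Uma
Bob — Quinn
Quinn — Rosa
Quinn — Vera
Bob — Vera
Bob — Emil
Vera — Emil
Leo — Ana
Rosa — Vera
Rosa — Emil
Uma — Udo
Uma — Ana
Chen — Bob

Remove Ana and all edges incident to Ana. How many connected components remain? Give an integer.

1

Ana's neighbors (Leo, Udo, Uma, and Vera) remain reachable from one another through other ties, so the rest of the network stays in one piece.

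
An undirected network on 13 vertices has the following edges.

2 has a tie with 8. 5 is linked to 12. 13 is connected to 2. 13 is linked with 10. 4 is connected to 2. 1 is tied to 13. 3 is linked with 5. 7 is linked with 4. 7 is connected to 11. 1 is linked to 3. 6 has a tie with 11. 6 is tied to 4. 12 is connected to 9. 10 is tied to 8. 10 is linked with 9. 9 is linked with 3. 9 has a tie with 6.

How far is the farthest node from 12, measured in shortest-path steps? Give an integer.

Distances from 12: 1:3, 2:4, 3:2, 4:3, 5:1, 6:2, 7:4, 8:3, 9:1, 10:2, 11:3, 13:3.
The largest is 4 (to 7 and 2), so the eccentricity of 12 is 4.

4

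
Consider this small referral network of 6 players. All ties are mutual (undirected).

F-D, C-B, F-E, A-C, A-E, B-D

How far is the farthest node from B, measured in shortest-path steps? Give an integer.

3

Distances from B: A:2, C:1, D:1, E:3, F:2.
The largest is 3 (to E), so the eccentricity of B is 3.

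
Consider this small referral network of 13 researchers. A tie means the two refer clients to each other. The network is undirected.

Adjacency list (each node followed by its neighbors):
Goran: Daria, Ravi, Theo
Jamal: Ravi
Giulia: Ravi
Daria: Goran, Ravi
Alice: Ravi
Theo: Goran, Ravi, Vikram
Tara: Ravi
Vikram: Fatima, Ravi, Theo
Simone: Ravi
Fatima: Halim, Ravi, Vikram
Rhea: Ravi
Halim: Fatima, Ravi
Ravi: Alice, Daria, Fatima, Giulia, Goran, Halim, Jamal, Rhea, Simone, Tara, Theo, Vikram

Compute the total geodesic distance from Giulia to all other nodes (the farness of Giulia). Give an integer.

Distances from Giulia: Alice:2, Daria:2, Fatima:2, Goran:2, Halim:2, Jamal:2, Ravi:1, Rhea:2, Simone:2, Tara:2, Theo:2, Vikram:2.
Sum = 2 + 2 + 2 + 2 + 2 + 2 + 1 + 2 + 2 + 2 + 2 + 2 = 23.

23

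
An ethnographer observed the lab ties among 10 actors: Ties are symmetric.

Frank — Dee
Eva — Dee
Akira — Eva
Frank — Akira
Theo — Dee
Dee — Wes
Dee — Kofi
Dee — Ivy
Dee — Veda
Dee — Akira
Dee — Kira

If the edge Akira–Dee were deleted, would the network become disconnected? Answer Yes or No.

No

Even without that edge, Akira still reaches Dee via Akira – Eva – Dee, so the network stays connected. Not a bridge.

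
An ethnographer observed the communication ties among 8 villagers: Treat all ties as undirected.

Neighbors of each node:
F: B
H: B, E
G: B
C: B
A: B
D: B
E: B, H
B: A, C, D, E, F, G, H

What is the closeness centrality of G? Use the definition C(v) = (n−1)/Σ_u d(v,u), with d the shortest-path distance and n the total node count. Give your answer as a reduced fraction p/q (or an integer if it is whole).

7/13

Distances from G: A:2, B:1, C:2, D:2, E:2, F:2, H:2. Sum = 13.
n = 8, so closeness = 7/13.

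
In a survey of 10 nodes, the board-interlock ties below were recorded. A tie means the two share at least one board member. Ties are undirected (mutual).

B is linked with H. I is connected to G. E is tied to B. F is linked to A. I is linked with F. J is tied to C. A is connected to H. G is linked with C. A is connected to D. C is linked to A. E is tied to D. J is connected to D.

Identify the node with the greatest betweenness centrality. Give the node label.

Unnormalized betweenness of each node: A:18, B:1, C:17/2, D:17/2, E:2, F:5, G:2, H:5, I:1, J:2.
A has the largest value, 18, making it the main broker — the node through which the most shortest paths run.

A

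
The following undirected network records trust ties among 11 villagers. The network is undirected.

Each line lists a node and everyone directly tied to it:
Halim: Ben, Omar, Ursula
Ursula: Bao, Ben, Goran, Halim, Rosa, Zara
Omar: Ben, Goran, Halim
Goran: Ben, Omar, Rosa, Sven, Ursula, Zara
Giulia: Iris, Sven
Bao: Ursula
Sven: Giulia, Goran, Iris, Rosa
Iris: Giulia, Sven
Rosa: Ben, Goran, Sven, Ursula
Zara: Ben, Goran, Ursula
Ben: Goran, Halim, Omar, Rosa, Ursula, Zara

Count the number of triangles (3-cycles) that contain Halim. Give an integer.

Halim's neighbors: Ben, Omar, and Ursula.
Neighbor pairs that are themselves tied: Halim–Ben–Omar; Halim–Ben–Ursula. Each forms one triangle with Halim, for 2 in total.

2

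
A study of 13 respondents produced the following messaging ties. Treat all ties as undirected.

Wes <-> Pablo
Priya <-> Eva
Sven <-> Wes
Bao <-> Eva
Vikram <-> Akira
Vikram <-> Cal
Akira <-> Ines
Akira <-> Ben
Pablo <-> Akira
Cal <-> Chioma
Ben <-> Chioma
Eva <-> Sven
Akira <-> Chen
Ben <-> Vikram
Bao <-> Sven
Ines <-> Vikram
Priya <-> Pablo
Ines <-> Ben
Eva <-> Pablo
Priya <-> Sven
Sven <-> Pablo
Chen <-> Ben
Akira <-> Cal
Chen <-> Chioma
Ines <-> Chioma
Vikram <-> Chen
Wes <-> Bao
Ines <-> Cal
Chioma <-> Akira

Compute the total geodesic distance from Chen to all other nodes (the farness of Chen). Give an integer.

Distances from Chen: Akira:1, Bao:4, Ben:1, Cal:2, Chioma:1, Eva:3, Ines:2, Pablo:2, Priya:3, Sven:3, Vikram:1, Wes:3.
Sum = 1 + 4 + 1 + 2 + 1 + 3 + 2 + 2 + 3 + 3 + 1 + 3 = 26.

26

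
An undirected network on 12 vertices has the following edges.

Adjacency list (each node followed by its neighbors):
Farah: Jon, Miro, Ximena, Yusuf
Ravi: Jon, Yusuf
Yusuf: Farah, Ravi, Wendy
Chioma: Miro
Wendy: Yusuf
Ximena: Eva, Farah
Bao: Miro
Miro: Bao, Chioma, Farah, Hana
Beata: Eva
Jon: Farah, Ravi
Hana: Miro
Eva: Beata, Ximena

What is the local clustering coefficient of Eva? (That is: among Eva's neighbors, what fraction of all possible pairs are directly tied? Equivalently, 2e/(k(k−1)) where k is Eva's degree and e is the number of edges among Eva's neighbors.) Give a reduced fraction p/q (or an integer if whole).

Eva's neighbors: Beata and Ximena (k = 2).
Possible neighbor pairs: C(2,2) = 1. Edges among them: none → e = 0.
Clustering(Eva) = 0/1.

0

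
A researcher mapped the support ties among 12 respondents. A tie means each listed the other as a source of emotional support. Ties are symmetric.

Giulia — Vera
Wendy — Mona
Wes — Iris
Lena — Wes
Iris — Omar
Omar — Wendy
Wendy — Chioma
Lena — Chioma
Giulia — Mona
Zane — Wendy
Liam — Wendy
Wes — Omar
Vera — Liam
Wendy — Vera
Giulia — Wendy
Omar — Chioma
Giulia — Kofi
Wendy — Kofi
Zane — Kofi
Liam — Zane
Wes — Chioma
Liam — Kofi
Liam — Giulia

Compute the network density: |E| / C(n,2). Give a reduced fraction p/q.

23/66

There are 23 edges and 12 nodes, so the maximum possible is C(12,2) = 66.
Density = 23/66.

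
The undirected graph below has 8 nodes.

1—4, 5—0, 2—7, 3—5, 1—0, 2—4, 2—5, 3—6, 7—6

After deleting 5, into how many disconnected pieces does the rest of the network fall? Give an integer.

5's neighbors (0, 2, and 3) remain reachable from one another through other ties, so the rest of the network stays in one piece.

1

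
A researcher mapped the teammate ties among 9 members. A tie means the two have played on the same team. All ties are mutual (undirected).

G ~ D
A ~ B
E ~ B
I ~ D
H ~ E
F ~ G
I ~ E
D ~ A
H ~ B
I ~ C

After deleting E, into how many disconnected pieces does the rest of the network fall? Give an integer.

1

E's neighbors (B, H, and I) remain reachable from one another through other ties, so the rest of the network stays in one piece.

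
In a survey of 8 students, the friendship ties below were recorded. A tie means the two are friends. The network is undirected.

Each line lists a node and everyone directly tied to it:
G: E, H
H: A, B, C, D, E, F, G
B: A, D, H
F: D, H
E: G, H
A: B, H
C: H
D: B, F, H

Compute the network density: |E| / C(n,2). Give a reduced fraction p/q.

11/28

There are 11 edges and 8 nodes, so the maximum possible is C(8,2) = 28.
Density = 11/28.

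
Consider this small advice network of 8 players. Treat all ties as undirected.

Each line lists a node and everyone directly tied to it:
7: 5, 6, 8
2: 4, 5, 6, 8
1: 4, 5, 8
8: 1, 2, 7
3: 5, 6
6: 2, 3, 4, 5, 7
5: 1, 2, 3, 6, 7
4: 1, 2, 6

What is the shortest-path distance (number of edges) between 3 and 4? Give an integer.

One shortest route is 3 – 6 – 4, which uses 2 edges, and 3 and 4 are not directly tied, so nothing shorter exists. So d(3,4) = 2.

2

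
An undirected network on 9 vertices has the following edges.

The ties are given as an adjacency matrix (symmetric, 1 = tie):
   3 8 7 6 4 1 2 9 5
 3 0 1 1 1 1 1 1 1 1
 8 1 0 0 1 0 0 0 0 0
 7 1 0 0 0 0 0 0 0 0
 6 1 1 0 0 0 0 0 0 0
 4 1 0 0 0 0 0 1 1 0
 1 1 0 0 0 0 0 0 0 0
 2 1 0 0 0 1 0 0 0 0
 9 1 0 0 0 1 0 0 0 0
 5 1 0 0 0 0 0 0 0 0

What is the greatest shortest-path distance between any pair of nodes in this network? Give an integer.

2

Eccentricity of each node (its greatest distance to any other): 1:2, 2:2, 3:1, 4:2, 5:2, 6:2, 7:2, 8:2, 9:2.
The maximum eccentricity is 2, realized for instance by the pair 8–7 via 8 – 3 – 7. So the diameter is 2.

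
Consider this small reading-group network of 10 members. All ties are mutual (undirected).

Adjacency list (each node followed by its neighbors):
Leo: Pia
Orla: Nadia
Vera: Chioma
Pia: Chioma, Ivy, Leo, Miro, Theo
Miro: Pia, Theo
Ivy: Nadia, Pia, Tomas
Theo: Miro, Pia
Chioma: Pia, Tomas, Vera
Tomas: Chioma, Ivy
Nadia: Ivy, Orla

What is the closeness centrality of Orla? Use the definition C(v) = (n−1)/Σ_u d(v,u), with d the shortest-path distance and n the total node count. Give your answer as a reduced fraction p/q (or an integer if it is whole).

Distances from Orla: Chioma:4, Ivy:2, Leo:4, Miro:4, Nadia:1, Pia:3, Theo:4, Tomas:3, Vera:5. Sum = 30.
n = 10, so closeness = 9/30 = 3/10.

3/10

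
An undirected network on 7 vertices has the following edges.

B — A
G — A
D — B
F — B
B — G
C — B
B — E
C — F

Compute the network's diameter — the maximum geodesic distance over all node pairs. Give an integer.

2

Eccentricity of each node (its greatest distance to any other): A:2, B:1, C:2, D:2, E:2, F:2, G:2.
The maximum eccentricity is 2, realized for instance by the pair E–G via E – B – G. So the diameter is 2.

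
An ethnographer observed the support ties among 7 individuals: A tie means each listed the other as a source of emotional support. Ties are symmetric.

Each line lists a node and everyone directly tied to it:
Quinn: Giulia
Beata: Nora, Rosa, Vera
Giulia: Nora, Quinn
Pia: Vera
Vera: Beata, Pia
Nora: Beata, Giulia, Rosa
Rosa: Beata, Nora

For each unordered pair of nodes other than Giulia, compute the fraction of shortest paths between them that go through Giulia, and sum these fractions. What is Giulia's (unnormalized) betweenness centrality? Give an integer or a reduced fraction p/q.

5

Pairs whose geodesics pass through Giulia — Vera–Quinn: 1; Nora–Quinn: 1; Pia–Quinn: 1; Beata–Quinn: 1; Quinn–Rosa: 1.
All other pairs contribute 0.
Summing the contributions gives betweenness(Giulia) = 5.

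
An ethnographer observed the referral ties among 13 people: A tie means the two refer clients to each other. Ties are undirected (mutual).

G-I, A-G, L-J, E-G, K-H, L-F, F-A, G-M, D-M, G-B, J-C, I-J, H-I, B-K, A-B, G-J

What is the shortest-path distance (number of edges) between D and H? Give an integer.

One shortest route is D – M – G – I – H, which uses 4 edges, and at distance 3 from D we only reach {A, B, E, I, J}, which does not include H. So d(D,H) = 4.

4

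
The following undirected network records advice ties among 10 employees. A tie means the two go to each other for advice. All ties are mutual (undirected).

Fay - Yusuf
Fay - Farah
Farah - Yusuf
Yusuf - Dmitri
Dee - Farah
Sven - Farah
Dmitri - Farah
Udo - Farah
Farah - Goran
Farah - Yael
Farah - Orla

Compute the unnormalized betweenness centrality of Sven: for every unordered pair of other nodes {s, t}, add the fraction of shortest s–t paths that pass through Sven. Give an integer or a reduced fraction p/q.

No shortest path between any pair of other nodes passes through Sven.
Summing the contributions gives betweenness(Sven) = 0.

0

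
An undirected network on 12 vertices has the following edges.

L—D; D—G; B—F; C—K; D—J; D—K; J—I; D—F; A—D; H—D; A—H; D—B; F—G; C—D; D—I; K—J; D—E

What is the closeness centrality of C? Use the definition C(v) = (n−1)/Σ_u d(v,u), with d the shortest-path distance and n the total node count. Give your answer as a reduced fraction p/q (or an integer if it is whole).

11/20

Distances from C: A:2, B:2, D:1, E:2, F:2, G:2, H:2, I:2, J:2, K:1, L:2. Sum = 20.
n = 12, so closeness = 11/20.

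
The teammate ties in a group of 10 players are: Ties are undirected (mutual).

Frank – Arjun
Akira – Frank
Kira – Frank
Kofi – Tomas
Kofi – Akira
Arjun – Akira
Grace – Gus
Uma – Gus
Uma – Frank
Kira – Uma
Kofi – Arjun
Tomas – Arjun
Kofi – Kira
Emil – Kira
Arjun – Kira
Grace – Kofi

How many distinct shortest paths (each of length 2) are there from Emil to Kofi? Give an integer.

1

The shortest distance is 2, and the only length-2 path is Emil–Kira–Kofi. So there is exactly 1 shortest path.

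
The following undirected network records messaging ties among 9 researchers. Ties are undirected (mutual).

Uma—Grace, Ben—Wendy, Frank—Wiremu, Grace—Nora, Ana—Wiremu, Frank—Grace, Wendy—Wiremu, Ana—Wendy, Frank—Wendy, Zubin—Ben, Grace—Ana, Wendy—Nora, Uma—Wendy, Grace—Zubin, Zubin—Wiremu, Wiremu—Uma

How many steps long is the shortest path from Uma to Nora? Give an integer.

2

One shortest route is Uma – Grace – Nora, which uses 2 edges, and Uma and Nora are not directly tied, so nothing shorter exists. So d(Uma,Nora) = 2.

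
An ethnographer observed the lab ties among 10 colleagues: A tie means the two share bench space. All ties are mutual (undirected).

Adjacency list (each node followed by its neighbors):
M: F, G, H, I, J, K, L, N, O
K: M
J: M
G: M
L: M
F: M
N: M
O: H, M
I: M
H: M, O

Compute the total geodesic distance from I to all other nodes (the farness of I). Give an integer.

Distances from I: F:2, G:2, H:2, J:2, K:2, L:2, M:1, N:2, O:2.
Sum = 2 + 2 + 2 + 2 + 2 + 2 + 1 + 2 + 2 = 17.

17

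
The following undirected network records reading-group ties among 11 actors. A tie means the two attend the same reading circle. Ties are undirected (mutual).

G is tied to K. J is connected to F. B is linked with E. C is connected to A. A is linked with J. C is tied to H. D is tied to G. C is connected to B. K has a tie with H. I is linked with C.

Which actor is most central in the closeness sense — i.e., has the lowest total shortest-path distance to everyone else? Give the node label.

C

Farness (sum of distances to all others) for each node — A:25, B:27, C:20, D:44, E:36, F:41, G:35, H:23, I:29, J:32, K:28.
The smallest farness is 20, for C, so C has the highest closeness.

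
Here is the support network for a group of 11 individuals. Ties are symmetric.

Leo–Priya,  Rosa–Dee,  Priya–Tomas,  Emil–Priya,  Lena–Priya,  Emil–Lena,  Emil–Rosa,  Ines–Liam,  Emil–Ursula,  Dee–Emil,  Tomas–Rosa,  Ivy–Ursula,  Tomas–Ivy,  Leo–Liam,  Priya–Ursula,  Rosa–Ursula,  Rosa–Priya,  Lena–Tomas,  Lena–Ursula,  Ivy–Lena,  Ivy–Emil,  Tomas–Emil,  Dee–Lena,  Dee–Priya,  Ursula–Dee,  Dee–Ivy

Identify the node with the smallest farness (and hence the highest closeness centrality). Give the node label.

Priya

Farness (sum of distances to all others) for each node — Dee:17, Emil:16, Ines:35, Ivy:21, Lena:17, Leo:19, Liam:26, Priya:14, Rosa:18, Tomas:18, Ursula:17.
The smallest farness is 14, for Priya, so Priya has the highest closeness.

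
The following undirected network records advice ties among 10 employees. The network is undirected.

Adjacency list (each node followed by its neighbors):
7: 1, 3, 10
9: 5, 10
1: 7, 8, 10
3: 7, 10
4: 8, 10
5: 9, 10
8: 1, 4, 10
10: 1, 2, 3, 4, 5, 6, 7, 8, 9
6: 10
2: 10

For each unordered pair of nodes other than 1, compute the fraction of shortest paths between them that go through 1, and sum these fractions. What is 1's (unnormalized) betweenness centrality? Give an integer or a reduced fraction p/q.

1/2

Pairs whose geodesics pass through 1 — 7–8: 1/2.
All other pairs contribute 0.
Summing the contributions gives betweenness(1) = 1/2.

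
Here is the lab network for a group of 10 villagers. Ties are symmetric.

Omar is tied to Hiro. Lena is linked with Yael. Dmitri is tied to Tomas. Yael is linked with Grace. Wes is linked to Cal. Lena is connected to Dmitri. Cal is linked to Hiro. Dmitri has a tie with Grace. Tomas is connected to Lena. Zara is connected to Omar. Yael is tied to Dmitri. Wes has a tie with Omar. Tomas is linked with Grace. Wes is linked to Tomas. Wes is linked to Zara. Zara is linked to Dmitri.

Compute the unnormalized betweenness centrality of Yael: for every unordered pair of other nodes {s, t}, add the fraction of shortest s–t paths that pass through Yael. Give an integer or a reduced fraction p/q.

Pairs whose geodesics pass through Yael — Grace–Lena: 1/3.
All other pairs contribute 0.
Summing the contributions gives betweenness(Yael) = 1/3.

1/3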